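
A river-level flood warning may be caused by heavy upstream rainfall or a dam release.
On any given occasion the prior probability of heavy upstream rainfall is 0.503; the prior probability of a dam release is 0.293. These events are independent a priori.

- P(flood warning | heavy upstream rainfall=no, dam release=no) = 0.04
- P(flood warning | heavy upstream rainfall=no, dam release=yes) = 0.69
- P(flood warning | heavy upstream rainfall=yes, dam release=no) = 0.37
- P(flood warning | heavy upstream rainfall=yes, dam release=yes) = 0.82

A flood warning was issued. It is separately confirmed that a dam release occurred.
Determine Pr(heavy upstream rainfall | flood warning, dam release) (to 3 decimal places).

Pr(heavy upstream rainfall | flood warning, dam release) ≈ 0.546

By total probability over both values of heavy upstream rainfall:
  P(flood warning | dam release) = 0.69·0.497 + 0.82·0.503
        = 0.342930 + 0.412460 = 0.755390
Configurations with heavy upstream rainfall contribute 0.412460, so
  P(heavy upstream rainfall | flood warning, dam release) = 0.412460 / 0.755390 ≈ 0.546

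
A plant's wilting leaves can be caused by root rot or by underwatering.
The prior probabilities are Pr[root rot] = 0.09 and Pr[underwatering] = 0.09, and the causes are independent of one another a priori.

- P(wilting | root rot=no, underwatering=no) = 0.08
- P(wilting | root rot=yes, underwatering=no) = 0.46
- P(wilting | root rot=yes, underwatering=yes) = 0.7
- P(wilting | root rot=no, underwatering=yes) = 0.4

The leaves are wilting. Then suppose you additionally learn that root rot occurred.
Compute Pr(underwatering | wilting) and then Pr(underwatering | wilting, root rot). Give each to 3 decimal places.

Enumerate the 4 (root rot, underwatering) configurations and weight by the priors:
  P(wilting) = 0.08*0.91*0.91 + 0.4*0.91*0.09 + 0.46*0.09*0.91 + 0.7*0.09*0.09
        = 0.066248 + 0.032760 + 0.037674 + 0.005670 = 0.142352
The terms with underwatering present sum to 0.038430, so
  P(underwatering | wilting) = 0.038430 / 0.142352 ≈ 0.270

Now condition on the additional information:
For the numerator, keep only underwatering=true terms: 0.7·0.09 = 0.063000
Denominator P(wilting | root rot): 0.46·0.91 + 0.7·0.09 = 0.481600
P(underwatering | wilting, root rot) = 0.063000/0.481600 ≈ 0.131

Pr(underwatering | wilting) ≈ 0.270; Pr(underwatering | wilting, root rot) ≈ 0.131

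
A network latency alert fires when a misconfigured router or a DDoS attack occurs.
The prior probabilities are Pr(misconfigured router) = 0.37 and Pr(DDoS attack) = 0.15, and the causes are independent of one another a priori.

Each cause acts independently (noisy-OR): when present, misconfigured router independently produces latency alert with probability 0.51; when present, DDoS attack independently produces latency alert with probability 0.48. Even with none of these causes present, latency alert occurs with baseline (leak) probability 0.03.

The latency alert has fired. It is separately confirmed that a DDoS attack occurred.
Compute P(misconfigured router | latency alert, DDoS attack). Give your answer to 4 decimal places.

P(misconfigured router | latency alert, DDoS attack) ≈ 0.4715

Under noisy-OR, P(latency alert | causes) = 1 − (1−0.03)·∏(1−qᵢ) over the active causes.
Numerator (weight on configurations with misconfigured router): 0.752844·0.37 = 0.278552
Normalizer over all consistent configurations: 0.4956·0.63 + 0.752844·0.37 = 0.590780
P(misconfigured router | latency alert, DDoS attack) = 0.278552/0.590780 ≈ 0.4715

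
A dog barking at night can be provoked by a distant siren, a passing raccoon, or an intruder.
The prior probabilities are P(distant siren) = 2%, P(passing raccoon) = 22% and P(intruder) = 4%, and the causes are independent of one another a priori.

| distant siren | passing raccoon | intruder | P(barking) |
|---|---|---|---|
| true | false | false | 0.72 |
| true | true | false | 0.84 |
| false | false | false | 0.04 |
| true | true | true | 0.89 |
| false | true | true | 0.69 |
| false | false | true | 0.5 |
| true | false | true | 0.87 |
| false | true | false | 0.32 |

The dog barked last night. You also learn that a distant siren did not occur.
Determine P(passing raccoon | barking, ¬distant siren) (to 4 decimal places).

Numerator (weight on configurations with passing raccoon): 0.067584 + 0.006072 = 0.073656
Denominator P(barking | ¬distant siren): 0.04×0.78×0.96 + 0.5×0.78×0.04 + 0.32×0.22×0.96 + 0.69×0.22×0.04 = 0.119208
P(passing raccoon | barking, ¬distant siren) = 0.073656/0.119208 ≈ 0.6179

P(passing raccoon | barking, ¬distant siren) ≈ 0.6179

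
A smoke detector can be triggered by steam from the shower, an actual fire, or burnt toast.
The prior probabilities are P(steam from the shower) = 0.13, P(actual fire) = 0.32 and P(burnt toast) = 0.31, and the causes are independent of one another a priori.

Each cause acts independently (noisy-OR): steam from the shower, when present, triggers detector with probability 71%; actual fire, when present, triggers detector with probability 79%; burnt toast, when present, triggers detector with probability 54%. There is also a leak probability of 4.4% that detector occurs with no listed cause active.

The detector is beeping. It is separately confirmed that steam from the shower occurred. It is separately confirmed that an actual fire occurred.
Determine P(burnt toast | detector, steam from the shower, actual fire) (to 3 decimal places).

P(burnt toast | detector, steam from the shower, actual fire) ≈ 0.317

Under noisy-OR, P(detector | causes) = 1 − (1−0.044)·∏(1−qᵢ) over the active causes.
Enumerate both values of burnt toast and weight by the priors:
  P(detector | steam from the shower, actual fire) = 0.94178×0.69 + 0.973219×0.31
        = 0.649828 + 0.301698 = 0.951526
The terms with burnt toast present sum to 0.301698, so
  P(burnt toast | detector, steam from the shower, actual fire) = 0.301698 / 0.951526 ≈ 0.317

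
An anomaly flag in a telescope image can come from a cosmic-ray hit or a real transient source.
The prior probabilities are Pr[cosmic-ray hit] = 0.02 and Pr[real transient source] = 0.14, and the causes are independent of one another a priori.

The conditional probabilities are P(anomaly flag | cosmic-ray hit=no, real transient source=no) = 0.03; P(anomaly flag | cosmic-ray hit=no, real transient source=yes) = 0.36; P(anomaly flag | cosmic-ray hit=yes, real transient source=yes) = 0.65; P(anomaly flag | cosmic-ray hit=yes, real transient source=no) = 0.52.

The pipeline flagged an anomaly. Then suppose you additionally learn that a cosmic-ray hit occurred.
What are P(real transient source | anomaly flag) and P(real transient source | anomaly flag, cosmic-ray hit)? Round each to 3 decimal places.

P(real transient source | anomaly flag) ≈ 0.599; P(real transient source | anomaly flag, cosmic-ray hit) ≈ 0.169

Sum P(anomaly flag|·) weighted by the priors over the 4 (cosmic-ray hit, real transient source) configurations:
  P(anomaly flag) = 0.03·0.98·0.86 + 0.36·0.98·0.14 + 0.52·0.02·0.86 + 0.65·0.02·0.14
        = 0.025284 + 0.049392 + 0.008944 + 0.001820 = 0.085440
Keeping only the real transient source-present terms gives 0.051212, so
  P(real transient source | anomaly flag) = 0.051212 / 0.085440 ≈ 0.599

Now also conditioning on cosmic-ray hit=true:
P(anomaly flag | cosmic-ray hit) = 0.52×0.86 + 0.65×0.14 = 0.447200 + 0.091000 = 0.538200
Of this, 0.091000 comes from 0.65×0.14 (the real transient source=true cases).
So P(real transient source | anomaly flag, cosmic-ray hit) = 0.091000/0.538200 ≈ 0.169.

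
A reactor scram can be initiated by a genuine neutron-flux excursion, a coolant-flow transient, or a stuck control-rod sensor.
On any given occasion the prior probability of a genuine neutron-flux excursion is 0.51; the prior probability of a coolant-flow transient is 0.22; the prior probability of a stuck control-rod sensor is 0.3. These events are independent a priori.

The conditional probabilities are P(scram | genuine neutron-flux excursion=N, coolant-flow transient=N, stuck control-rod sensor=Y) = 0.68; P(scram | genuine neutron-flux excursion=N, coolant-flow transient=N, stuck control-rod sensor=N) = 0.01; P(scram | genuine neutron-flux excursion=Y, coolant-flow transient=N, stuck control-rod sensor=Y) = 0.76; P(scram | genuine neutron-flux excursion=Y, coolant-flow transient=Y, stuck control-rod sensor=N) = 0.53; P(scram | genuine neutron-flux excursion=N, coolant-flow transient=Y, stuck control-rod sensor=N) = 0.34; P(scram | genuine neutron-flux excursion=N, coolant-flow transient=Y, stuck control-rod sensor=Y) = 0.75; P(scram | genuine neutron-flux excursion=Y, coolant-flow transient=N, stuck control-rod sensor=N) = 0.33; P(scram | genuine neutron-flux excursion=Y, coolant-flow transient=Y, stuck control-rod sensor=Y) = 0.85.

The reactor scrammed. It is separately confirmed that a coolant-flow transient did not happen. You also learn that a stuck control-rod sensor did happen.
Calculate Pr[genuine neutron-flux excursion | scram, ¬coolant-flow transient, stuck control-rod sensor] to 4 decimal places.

Pr[genuine neutron-flux excursion | scram, ¬coolant-flow transient, stuck control-rod sensor] ≈ 0.5377

Enumerate both values of genuine neutron-flux excursion and weight by the priors:
  P(scram | ¬coolant-flow transient, stuck control-rod sensor) = 0.68·0.49 + 0.76·0.51
        = 0.333200 + 0.387600 = 0.720800
Keeping only the genuine neutron-flux excursion-present terms gives 0.387600, so
  P(genuine neutron-flux excursion | scram, ¬coolant-flow transient, stuck control-rod sensor) = 0.387600 / 0.720800 ≈ 0.5377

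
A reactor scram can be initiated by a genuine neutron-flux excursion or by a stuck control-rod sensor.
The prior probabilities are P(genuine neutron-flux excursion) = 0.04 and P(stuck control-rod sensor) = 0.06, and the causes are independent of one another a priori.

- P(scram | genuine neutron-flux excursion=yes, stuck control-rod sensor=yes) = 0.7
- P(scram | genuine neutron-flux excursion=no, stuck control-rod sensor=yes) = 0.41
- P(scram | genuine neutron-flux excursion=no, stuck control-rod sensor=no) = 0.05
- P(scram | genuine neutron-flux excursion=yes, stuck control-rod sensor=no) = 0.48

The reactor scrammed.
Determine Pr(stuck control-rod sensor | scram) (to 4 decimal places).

Pr(stuck control-rod sensor | scram) ≈ 0.2859

Numerator (weight on configurations with stuck control-rod sensor): 0.023616 + 0.001680 = 0.025296
Normalizer over all consistent configurations: 0.05*0.96*0.94 + 0.41*0.96*0.06 + 0.48*0.04*0.94 + 0.7*0.04*0.06 = 0.088464
P(stuck control-rod sensor | scram) = 0.025296/0.088464 ≈ 0.2859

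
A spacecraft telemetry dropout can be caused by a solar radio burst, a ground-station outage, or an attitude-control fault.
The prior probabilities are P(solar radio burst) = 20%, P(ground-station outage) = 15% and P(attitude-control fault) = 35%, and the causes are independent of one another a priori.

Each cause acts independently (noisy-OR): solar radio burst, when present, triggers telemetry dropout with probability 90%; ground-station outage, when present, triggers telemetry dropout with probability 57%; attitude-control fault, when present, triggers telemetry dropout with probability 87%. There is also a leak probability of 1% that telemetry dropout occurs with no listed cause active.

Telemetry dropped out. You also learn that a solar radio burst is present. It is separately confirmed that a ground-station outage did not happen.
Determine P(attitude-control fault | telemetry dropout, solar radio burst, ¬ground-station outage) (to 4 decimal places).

P(attitude-control fault | telemetry dropout, solar radio burst, ¬ground-station outage) ≈ 0.3710

Under noisy-OR, P(telemetry dropout | causes) = 1 − (1−0.01)·∏(1−qᵢ) over the active causes.
Enumerate both values of attitude-control fault and weight by the priors:
  P(telemetry dropout | solar radio burst, ¬ground-station outage) = 0.901·0.65 + 0.98713·0.35
        = 0.585650 + 0.345495 = 0.931145
Configurations with attitude-control fault contribute 0.345495, so
  P(attitude-control fault | telemetry dropout, solar radio burst, ¬ground-station outage) = 0.345495 / 0.931145 ≈ 0.3710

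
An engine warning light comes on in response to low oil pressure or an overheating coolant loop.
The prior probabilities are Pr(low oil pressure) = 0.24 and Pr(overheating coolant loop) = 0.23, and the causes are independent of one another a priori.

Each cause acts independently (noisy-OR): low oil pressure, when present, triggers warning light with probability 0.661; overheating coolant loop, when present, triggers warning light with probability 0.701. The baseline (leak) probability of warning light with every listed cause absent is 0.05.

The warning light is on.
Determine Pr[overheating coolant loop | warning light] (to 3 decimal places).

Pr[overheating coolant loop | warning light] ≈ 0.531

Under noisy-OR, P(warning light | causes) = 1 − (1−0.05)·∏(1−qᵢ) over the active causes.
For the numerator, keep only overheating coolant loop=true terms: 0.125148 + 0.049885 = 0.175033
Denominator P(warning light): 0.05·0.76·0.77 + 0.71595·0.76·0.23 + 0.67795·0.24·0.77 + 0.903707·0.24·0.23 = 0.329578
Posterior = 0.175033 / 0.329578 ≈ 0.531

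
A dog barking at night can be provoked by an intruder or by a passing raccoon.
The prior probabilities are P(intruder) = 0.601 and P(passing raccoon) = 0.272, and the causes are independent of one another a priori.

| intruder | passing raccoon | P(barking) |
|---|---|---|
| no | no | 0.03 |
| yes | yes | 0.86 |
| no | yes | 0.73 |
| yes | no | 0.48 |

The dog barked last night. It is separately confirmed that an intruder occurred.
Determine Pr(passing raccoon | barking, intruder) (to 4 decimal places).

Sum P(barking|·) weighted by the priors over both values of passing raccoon:
  P(barking | intruder) = 0.48*0.728 + 0.86*0.272
        = 0.349440 + 0.233920 = 0.583360
Configurations with passing raccoon contribute 0.233920, so
  P(passing raccoon | barking, intruder) = 0.233920 / 0.583360 ≈ 0.4010

Pr(passing raccoon | barking, intruder) ≈ 0.4010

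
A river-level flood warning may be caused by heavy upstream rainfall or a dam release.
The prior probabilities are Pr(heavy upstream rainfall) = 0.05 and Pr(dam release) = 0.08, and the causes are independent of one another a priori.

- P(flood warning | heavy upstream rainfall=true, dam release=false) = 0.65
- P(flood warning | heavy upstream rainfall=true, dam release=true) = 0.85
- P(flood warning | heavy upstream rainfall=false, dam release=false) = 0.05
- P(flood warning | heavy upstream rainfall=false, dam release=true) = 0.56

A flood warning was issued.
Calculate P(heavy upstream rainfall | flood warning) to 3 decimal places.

P(heavy upstream rainfall | flood warning) ≈ 0.279

P(flood warning) = 0.05*0.95*0.92 + 0.56*0.95*0.08 + 0.65*0.05*0.92 + 0.85*0.05*0.08 = 0.043700 + 0.042560 + 0.029900 + 0.003400 = 0.119560
The heavy upstream rainfall-present share is 0.029900 + 0.003400 = 0.033300.
Hence the posterior is 0.033300/0.119560 ≈ 0.279.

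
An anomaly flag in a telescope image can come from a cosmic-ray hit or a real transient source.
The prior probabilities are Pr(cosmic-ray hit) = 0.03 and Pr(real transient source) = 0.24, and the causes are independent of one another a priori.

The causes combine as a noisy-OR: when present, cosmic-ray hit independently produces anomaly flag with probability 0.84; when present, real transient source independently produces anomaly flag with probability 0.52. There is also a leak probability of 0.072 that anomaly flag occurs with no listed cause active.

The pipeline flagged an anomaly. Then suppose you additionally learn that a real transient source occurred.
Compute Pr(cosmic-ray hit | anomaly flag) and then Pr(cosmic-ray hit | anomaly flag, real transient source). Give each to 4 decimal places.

Under noisy-OR, P(anomaly flag | causes) = 1 − (1−0.072)·∏(1−qᵢ) over the active causes.
Weight on cosmic-ray hit=true, given the evidence: 0.019415 + 0.006687 = 0.026102
Denominator P(anomaly flag): 0.072×0.97×0.76 + 0.55456×0.97×0.24 + 0.85152×0.03×0.76 + 0.92873×0.03×0.24 = 0.208282
Posterior = 0.026102 / 0.208282 ≈ 0.1253

Now also conditioning on real transient source=true:
For the numerator, keep only cosmic-ray hit=true terms: 0.92873·0.03 = 0.027862
Normalizer over all consistent configurations: 0.55456·0.97 + 0.92873·0.03 = 0.565785
P(cosmic-ray hit | anomaly flag, real transient source) = 0.027862/0.565785 ≈ 0.0492

Pr(cosmic-ray hit | anomaly flag) ≈ 0.1253; Pr(cosmic-ray hit | anomaly flag, real transient source) ≈ 0.0492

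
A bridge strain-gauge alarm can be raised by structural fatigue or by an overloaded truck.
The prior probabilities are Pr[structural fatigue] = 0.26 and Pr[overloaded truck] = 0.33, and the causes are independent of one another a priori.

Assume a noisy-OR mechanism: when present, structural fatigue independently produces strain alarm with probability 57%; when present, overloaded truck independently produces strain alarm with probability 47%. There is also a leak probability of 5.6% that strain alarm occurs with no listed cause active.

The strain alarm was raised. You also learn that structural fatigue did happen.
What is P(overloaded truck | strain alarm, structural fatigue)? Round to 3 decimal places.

Under noisy-OR, P(strain alarm | causes) = 1 − (1−0.056)·∏(1−qᵢ) over the active causes.
For the numerator, keep only overloaded truck=true terms: 0.784862×0.33 = 0.259004
Denominator P(strain alarm | structural fatigue): 0.59408×0.67 + 0.784862×0.33 = 0.657038
P(overloaded truck | strain alarm, structural fatigue) = 0.259004/0.657038 ≈ 0.394

P(overloaded truck | strain alarm, structural fatigue) ≈ 0.394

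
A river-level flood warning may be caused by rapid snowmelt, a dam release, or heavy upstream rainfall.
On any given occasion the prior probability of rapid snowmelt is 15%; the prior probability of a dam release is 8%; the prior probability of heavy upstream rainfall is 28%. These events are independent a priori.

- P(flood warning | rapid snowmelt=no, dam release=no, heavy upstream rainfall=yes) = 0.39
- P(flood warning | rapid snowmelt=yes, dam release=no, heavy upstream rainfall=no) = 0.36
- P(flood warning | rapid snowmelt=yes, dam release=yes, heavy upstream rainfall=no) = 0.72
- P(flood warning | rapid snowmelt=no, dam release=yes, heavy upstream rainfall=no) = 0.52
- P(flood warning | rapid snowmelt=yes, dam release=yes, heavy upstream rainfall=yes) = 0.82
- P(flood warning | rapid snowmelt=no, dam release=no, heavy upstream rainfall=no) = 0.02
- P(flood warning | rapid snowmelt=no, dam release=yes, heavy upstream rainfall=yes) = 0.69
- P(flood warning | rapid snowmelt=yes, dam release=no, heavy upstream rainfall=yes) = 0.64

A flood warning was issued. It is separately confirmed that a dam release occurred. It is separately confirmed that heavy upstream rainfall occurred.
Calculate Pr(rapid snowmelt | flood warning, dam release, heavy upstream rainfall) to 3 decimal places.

Pr(rapid snowmelt | flood warning, dam release, heavy upstream rainfall) ≈ 0.173

For the numerator, keep only rapid snowmelt=true terms: 0.82×0.15 = 0.123000
Denominator P(flood warning | dam release, heavy upstream rainfall): 0.69×0.85 + 0.82×0.15 = 0.709500
Posterior = 0.123000 / 0.709500 ≈ 0.173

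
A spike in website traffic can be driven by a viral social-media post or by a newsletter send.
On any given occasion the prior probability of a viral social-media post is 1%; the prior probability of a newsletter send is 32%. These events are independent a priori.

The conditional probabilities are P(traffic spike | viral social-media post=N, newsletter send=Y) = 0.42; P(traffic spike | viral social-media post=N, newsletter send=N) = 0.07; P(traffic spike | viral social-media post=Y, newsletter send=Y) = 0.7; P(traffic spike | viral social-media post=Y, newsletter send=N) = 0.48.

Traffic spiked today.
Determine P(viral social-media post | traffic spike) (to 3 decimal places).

By total probability over the 4 (viral social-media post, newsletter send) configurations:
  P(traffic spike) = 0.07*0.99*0.68 + 0.42*0.99*0.32 + 0.48*0.01*0.68 + 0.7*0.01*0.32
        = 0.047124 + 0.133056 + 0.003264 + 0.002240 = 0.185684
Configurations with viral social-media post contribute 0.005504, so
  P(viral social-media post | traffic spike) = 0.005504 / 0.185684 ≈ 0.030

P(viral social-media post | traffic spike) ≈ 0.030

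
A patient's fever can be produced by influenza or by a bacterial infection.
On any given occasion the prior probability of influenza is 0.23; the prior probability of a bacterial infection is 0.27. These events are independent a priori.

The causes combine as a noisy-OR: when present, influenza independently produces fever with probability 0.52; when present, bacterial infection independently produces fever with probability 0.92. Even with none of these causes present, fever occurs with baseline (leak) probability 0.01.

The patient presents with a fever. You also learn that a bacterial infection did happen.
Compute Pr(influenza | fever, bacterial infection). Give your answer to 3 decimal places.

Under noisy-OR, P(fever | causes) = 1 − (1−0.01)·∏(1−qᵢ) over the active causes.
P(fever | bacterial infection) = 0.9208·0.77 + 0.961984·0.23 = 0.709016 + 0.221256 = 0.930272
Of this, 0.221256 comes from 0.961984·0.23 (the influenza=true cases).
So P(influenza | fever, bacterial infection) = 0.221256/0.930272 ≈ 0.238.

Pr(influenza | fever, bacterial infection) ≈ 0.238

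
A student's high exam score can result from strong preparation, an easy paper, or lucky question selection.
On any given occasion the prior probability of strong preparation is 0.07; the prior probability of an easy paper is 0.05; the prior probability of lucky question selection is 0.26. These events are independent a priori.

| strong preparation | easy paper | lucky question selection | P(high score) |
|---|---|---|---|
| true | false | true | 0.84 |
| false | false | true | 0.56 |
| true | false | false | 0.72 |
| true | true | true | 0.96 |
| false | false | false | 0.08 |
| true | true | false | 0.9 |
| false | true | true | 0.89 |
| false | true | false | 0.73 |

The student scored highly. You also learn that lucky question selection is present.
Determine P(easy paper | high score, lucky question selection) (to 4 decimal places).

P(high score | lucky question selection) = 0.56×0.93×0.95 + 0.89×0.93×0.05 + 0.84×0.07×0.95 + 0.96×0.07×0.05 = 0.494760 + 0.041385 + 0.055860 + 0.003360 = 0.595365
Restricting to configurations with easy paper present: 0.041385 + 0.003360 = 0.044745.
Hence the posterior is 0.044745/0.595365 ≈ 0.0752.

P(easy paper | high score, lucky question selection) ≈ 0.0752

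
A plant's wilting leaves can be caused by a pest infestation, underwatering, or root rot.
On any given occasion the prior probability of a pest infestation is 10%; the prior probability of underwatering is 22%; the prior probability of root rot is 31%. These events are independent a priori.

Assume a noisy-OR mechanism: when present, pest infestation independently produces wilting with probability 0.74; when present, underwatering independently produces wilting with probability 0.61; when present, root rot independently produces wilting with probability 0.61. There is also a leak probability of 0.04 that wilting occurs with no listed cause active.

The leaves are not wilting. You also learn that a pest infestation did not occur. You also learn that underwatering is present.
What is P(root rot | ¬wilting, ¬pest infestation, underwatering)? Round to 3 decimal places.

Under noisy-OR, P(wilting | causes) = 1 − (1−0.04)·∏(1−qᵢ) over the active causes.
Numerator (weight on configurations with root rot): 0.146016*0.31 = 0.045265
Normalizer over all consistent configurations: 0.3744*0.69 + 0.146016*0.31 = 0.303601
Posterior = 0.045265 / 0.303601 ≈ 0.149

P(root rot | ¬wilting, ¬pest infestation, underwatering) ≈ 0.149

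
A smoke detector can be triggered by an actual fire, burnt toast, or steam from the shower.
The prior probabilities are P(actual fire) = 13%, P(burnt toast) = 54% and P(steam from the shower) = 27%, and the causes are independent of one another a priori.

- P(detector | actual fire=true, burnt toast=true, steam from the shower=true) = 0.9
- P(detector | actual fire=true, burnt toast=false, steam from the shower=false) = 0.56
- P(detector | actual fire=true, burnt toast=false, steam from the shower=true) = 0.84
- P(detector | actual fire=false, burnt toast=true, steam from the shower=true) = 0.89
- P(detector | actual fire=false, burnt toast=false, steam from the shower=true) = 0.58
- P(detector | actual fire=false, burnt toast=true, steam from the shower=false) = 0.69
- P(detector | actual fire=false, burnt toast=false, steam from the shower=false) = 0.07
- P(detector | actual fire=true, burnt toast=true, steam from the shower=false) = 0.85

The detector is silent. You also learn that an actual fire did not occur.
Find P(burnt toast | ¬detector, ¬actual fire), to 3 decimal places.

Enumerate the 4 (burnt toast, steam from the shower) configurations and weight by the priors:
  P(¬detector | ¬actual fire) = 0.93·0.46·0.73 + 0.42·0.46·0.27 + 0.31·0.54·0.73 + 0.11·0.54·0.27
        = 0.312294 + 0.052164 + 0.122202 + 0.016038 = 0.502698
Configurations with burnt toast contribute 0.138240, so
  P(burnt toast | ¬detector, ¬actual fire) = 0.138240 / 0.502698 ≈ 0.275

P(burnt toast | ¬detector, ¬actual fire) ≈ 0.275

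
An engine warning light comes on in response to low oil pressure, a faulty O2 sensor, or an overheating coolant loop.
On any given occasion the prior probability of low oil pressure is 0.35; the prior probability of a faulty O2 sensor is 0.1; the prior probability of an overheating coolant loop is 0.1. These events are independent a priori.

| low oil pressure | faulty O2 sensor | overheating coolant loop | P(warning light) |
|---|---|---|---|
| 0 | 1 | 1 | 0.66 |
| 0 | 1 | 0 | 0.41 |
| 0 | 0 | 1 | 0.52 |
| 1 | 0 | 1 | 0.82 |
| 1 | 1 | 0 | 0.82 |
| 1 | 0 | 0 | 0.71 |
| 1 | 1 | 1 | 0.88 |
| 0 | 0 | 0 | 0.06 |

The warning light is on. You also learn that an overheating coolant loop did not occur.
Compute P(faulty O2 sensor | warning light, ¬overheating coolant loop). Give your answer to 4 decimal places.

P(faulty O2 sensor | warning light, ¬overheating coolant loop) ≈ 0.1762

Numerator (weight on configurations with faulty O2 sensor): 0.026650 + 0.028700 = 0.055350
The normalizing constant is 0.06·0.65·0.9 + 0.41·0.65·0.1 + 0.71·0.35·0.9 + 0.82·0.35·0.1 = 0.314100
P(faulty O2 sensor | warning light, ¬overheating coolant loop) = 0.055350/0.314100 ≈ 0.1762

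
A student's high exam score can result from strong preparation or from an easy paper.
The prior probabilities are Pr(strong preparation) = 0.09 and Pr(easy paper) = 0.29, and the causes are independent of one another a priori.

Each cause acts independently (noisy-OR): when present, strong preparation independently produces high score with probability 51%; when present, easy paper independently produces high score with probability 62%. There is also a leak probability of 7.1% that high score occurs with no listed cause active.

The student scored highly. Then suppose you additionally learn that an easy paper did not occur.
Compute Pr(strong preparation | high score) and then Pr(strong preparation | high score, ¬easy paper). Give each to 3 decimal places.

Pr(strong preparation | high score) ≈ 0.207; Pr(strong preparation | high score, ¬easy paper) ≈ 0.431

Under noisy-OR, P(high score | causes) = 1 − (1−0.071)·∏(1−qᵢ) over the active causes.
By total probability over the 4 (strong preparation, easy paper) configurations:
  P(high score) = 0.071·0.91·0.71 + 0.64698·0.91·0.29 + 0.54479·0.09·0.71 + 0.82702·0.09·0.29
        = 0.045873 + 0.170738 + 0.034812 + 0.021585 = 0.273008
Configurations with strong preparation contribute 0.056397, so
  P(strong preparation | high score) = 0.056397 / 0.273008 ≈ 0.207

With the extra evidence:
Weight on strong preparation=true, given the evidence: 0.54479·0.09 = 0.049031
The normalizing constant is 0.071·0.91 + 0.54479·0.09 = 0.113641
Posterior = 0.049031 / 0.113641 ≈ 0.431
Ruling out easy paper raises the posterior on strong preparation — the flip side of explaining away.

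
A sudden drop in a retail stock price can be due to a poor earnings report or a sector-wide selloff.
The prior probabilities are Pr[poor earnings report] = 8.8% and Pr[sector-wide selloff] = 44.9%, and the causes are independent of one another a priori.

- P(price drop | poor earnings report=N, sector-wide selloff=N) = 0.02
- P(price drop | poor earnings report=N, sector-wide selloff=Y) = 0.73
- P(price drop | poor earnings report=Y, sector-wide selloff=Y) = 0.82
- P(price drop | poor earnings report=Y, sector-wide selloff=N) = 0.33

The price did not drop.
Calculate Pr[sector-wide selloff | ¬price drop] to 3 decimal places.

Pr[sector-wide selloff | ¬price drop] ≈ 0.183

For the numerator, keep only sector-wide selloff=true terms: 0.110562 + 0.007112 = 0.117674
Normalizer over all consistent configurations: 0.98×0.912×0.551 + 0.27×0.912×0.449 + 0.67×0.088×0.551 + 0.18×0.088×0.449 = 0.642623
Posterior = 0.117674 / 0.642623 ≈ 0.183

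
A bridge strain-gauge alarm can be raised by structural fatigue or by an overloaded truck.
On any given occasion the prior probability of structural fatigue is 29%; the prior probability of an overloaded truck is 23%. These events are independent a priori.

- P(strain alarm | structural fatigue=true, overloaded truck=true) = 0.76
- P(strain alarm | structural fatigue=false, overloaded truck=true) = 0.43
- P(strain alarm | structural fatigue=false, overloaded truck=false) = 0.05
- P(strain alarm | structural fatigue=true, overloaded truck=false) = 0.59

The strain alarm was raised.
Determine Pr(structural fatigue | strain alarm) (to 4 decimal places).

Weight on structural fatigue=true, given the evidence: 0.131747 + 0.050692 = 0.182439
Denominator P(strain alarm): 0.05·0.71·0.77 + 0.43·0.71·0.23 + 0.59·0.29·0.77 + 0.76·0.29·0.23 = 0.279993
Posterior = 0.182439 / 0.279993 ≈ 0.6516

Pr(structural fatigue | strain alarm) ≈ 0.6516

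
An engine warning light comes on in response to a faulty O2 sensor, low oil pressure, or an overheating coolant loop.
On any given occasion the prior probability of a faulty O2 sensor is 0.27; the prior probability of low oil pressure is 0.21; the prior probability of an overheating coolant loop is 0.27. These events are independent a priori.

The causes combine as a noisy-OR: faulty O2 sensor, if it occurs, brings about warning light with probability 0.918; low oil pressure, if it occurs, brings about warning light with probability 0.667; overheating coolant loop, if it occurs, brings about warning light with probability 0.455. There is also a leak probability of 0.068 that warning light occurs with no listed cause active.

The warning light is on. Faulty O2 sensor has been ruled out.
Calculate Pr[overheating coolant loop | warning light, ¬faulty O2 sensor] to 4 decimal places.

Pr[overheating coolant loop | warning light, ¬faulty O2 sensor] ≈ 0.5120

Under noisy-OR, P(warning light | causes) = 1 − (1−0.068)·∏(1−qᵢ) over the active causes.
Weight on overheating coolant loop=true, given the evidence: 0.104956 + 0.047110 = 0.152066
The normalizing constant is 0.068·0.79·0.73 + 0.49206·0.79·0.27 + 0.689644·0.21·0.73 + 0.830856·0.21·0.27 = 0.297004
Posterior = 0.152066 / 0.297004 ≈ 0.5120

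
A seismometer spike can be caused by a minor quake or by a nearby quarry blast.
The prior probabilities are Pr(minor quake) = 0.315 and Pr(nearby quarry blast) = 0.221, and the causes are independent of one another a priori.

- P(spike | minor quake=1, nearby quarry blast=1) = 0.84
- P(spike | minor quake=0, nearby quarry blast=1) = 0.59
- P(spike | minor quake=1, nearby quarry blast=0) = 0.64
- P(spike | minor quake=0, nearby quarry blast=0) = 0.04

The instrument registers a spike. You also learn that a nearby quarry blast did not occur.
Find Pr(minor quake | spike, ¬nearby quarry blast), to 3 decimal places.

Numerator (weight on configurations with minor quake): 0.64×0.315 = 0.201600
Denominator P(spike | ¬nearby quarry blast): 0.04×0.685 + 0.64×0.315 = 0.229000
P(minor quake | spike, ¬nearby quarry blast) = 0.201600/0.229000 ≈ 0.880

Pr(minor quake | spike, ¬nearby quarry blast) ≈ 0.880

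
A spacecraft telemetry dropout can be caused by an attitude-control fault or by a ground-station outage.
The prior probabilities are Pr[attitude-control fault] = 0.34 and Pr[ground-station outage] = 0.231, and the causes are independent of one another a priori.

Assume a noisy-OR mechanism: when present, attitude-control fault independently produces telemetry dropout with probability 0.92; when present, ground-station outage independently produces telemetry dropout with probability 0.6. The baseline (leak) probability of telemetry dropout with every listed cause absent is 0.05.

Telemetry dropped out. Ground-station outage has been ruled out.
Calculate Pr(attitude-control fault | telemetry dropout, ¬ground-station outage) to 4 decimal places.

Under noisy-OR, P(telemetry dropout | causes) = 1 − (1−0.05)·∏(1−qᵢ) over the active causes.
P(telemetry dropout | ¬ground-station outage) = 0.05·0.66 + 0.924·0.34 = 0.033000 + 0.314160 = 0.347160
Restricting to configurations with attitude-control fault present: 0.924·0.34 = 0.314160.
So P(attitude-control fault | telemetry dropout, ¬ground-station outage) = 0.314160/0.347160 ≈ 0.9049.

Pr(attitude-control fault | telemetry dropout, ¬ground-station outage) ≈ 0.9049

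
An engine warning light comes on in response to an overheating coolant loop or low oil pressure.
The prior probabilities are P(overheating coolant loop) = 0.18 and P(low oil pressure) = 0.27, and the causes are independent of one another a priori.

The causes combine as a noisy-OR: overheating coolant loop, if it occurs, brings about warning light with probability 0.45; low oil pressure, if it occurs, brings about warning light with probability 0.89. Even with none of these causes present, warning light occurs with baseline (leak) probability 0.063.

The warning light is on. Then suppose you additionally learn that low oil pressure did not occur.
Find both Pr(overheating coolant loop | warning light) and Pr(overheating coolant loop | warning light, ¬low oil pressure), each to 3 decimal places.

Pr(overheating coolant loop | warning light) ≈ 0.317; Pr(overheating coolant loop | warning light, ¬low oil pressure) ≈ 0.628

Under noisy-OR, P(warning light | causes) = 1 − (1−0.063)·∏(1−qᵢ) over the active causes.
Numerator (weight on configurations with overheating coolant loop): 0.063683 + 0.045845 = 0.109528
The normalizing constant is 0.063·0.82·0.73 + 0.89693·0.82·0.27 + 0.48465·0.18·0.73 + 0.943311·0.18·0.27 = 0.345820
P(overheating coolant loop | warning light) = 0.109528/0.345820 ≈ 0.317

With the extra evidence:
By total probability over both values of overheating coolant loop:
  P(warning light | ¬low oil pressure) = 0.063*0.82 + 0.48465*0.18
        = 0.051660 + 0.087237 = 0.138897
Configurations with overheating coolant loop contribute 0.087237, so
  P(overheating coolant loop | warning light, ¬low oil pressure) = 0.087237 / 0.138897 ≈ 0.628
With low oil pressure excluded, overheating coolant loop must carry more of the explanatory weight for the warning light.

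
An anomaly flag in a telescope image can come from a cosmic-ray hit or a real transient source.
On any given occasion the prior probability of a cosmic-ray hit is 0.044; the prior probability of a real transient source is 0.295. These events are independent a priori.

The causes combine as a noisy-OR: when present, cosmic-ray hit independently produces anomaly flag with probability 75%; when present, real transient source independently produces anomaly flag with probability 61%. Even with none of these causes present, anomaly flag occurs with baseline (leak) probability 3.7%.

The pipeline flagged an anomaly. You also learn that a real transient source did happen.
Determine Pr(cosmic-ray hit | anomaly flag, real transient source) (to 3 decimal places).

Under noisy-OR, P(anomaly flag | causes) = 1 − (1−0.037)·∏(1−qᵢ) over the active causes.
Numerator (weight on configurations with cosmic-ray hit): 0.906107×0.044 = 0.039869
The normalizing constant is 0.62443×0.956 + 0.906107×0.044 = 0.636824
Posterior = 0.039869 / 0.636824 ≈ 0.063

Pr(cosmic-ray hit | anomaly flag, real transient source) ≈ 0.063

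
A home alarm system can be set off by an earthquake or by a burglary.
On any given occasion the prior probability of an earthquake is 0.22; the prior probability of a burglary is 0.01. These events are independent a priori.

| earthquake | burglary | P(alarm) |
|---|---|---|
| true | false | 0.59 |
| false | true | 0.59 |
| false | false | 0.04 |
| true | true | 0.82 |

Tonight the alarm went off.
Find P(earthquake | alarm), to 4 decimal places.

P(alarm) = 0.04*0.78*0.99 + 0.59*0.78*0.01 + 0.59*0.22*0.99 + 0.82*0.22*0.01 = 0.030888 + 0.004602 + 0.128502 + 0.001804 = 0.165796
The earthquake-present share is 0.128502 + 0.001804 = 0.130306.
So P(earthquake | alarm) = 0.130306/0.165796 ≈ 0.7859.

P(earthquake | alarm) ≈ 0.7859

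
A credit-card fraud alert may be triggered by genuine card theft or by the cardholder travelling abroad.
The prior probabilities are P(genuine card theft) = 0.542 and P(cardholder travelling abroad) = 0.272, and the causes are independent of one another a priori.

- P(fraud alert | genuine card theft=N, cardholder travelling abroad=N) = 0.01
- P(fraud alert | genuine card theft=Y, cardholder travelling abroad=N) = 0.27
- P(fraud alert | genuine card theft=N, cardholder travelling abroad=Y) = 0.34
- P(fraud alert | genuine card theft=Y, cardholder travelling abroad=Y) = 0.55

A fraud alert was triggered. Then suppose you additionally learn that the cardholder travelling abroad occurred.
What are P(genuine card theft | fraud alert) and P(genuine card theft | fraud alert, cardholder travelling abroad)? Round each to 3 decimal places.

P(genuine card theft | fraud alert) ≈ 0.804; P(genuine card theft | fraud alert, cardholder travelling abroad) ≈ 0.657

By total probability over the 4 (genuine card theft, cardholder travelling abroad) configurations:
  P(fraud alert) = 0.01·0.458·0.728 + 0.34·0.458·0.272 + 0.27·0.542·0.728 + 0.55·0.542·0.272
        = 0.003334 + 0.042356 + 0.106536 + 0.081083 = 0.233309
Keeping only the genuine card theft-present terms gives 0.187619, so
  P(genuine card theft | fraud alert) = 0.187619 / 0.233309 ≈ 0.804

Now condition on the additional information:
By total probability over both values of genuine card theft:
  P(fraud alert | cardholder travelling abroad) = 0.34*0.458 + 0.55*0.542
        = 0.155720 + 0.298100 = 0.453820
Configurations with genuine card theft contribute 0.298100, so
  P(genuine card theft | fraud alert, cardholder travelling abroad) = 0.298100 / 0.453820 ≈ 0.657
Conditioning on cardholder travelling abroad lowers the posterior on genuine card theft: the classic explaining-away effect in a common-effect structure.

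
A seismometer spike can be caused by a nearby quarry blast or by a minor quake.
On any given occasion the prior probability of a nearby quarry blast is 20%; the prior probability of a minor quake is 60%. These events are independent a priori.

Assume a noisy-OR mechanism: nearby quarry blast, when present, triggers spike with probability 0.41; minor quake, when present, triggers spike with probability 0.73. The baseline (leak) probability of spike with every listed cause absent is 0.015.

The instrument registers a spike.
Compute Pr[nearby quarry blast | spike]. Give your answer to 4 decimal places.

Pr[nearby quarry blast | spike] ≈ 0.2738

Under noisy-OR, P(spike | causes) = 1 − (1−0.015)·∏(1−qᵢ) over the active causes.
P(spike) = 0.015*0.8*0.4 + 0.73405*0.8*0.6 + 0.41885*0.2*0.4 + 0.843089*0.2*0.6 = 0.004800 + 0.352344 + 0.033508 + 0.101171 = 0.491823
Of this, 0.134679 comes from 0.033508 + 0.101171 (the nearby quarry blast=true cases).
Hence the posterior is 0.134679/0.491823 ≈ 0.2738.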